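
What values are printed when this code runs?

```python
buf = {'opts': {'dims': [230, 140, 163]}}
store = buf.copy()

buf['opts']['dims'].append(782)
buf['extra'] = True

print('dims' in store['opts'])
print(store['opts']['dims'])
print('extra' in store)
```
True
[230, 140, 163, 782]
False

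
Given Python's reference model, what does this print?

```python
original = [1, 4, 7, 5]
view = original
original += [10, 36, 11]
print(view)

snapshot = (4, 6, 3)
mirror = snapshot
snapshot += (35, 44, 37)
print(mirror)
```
[1, 4, 7, 5, 10, 36, 11]
(4, 6, 3)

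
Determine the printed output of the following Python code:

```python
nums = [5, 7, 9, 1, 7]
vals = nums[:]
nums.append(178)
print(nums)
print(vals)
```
[5, 7, 9, 1, 7, 178]
[5, 7, 9, 1, 7]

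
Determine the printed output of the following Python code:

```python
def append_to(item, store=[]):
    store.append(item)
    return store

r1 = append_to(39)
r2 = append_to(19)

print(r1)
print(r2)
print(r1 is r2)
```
[39, 19]
[39, 19]
True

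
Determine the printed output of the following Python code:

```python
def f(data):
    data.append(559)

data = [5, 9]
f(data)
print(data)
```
[5, 9, 559]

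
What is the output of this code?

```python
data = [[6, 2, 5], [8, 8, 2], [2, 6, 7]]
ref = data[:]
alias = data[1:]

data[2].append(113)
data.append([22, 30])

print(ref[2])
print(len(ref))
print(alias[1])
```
[2, 6, 7, 113]
3
[2, 6, 7, 113]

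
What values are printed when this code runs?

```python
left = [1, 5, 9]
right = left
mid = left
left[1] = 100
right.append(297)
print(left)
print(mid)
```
[1, 100, 9, 297]
[1, 100, 9, 297]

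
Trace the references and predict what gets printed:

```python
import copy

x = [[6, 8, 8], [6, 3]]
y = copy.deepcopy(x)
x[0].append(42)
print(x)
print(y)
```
[[6, 8, 8, 42], [6, 3]]
[[6, 8, 8], [6, 3]]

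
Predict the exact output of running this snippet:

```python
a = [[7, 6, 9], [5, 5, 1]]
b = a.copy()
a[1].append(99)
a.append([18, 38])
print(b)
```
[[7, 6, 9], [5, 5, 1, 99]]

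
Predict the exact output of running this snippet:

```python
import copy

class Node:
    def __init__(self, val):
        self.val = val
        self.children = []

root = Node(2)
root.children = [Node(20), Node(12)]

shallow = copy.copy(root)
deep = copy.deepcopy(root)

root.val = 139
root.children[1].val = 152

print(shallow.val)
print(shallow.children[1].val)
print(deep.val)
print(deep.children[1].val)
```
2
152
2
12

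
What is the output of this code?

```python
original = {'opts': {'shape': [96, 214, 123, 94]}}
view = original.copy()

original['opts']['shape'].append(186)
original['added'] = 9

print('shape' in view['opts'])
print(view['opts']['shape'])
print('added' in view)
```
True
[96, 214, 123, 94, 186]
False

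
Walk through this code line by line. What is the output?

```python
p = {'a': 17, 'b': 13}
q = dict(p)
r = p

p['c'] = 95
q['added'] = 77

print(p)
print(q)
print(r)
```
{'a': 17, 'b': 13, 'c': 95}
{'a': 17, 'b': 13, 'added': 77}
{'a': 17, 'b': 13, 'c': 95}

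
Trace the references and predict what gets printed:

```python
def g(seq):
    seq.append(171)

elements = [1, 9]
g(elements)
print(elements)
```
[1, 9, 171]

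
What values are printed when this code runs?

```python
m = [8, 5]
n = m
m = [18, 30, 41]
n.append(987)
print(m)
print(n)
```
[18, 30, 41]
[8, 5, 987]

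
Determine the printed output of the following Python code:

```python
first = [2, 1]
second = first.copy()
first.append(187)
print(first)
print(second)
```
[2, 1, 187]
[2, 1]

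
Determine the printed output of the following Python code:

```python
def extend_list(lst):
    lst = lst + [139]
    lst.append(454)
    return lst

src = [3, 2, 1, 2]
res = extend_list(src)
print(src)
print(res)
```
[3, 2, 1, 2]
[3, 2, 1, 2, 139, 454]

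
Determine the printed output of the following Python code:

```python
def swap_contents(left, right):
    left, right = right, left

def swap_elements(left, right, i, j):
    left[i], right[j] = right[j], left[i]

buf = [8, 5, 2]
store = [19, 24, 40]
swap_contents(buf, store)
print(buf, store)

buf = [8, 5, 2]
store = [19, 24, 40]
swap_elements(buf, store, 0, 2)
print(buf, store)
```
[8, 5, 2] [19, 24, 40]
[40, 5, 2] [19, 24, 8]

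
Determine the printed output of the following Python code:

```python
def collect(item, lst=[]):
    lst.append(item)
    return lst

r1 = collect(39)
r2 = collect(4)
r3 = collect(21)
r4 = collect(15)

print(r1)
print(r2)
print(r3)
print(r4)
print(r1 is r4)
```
[39, 4, 21, 15]
[39, 4, 21, 15]
[39, 4, 21, 15]
[39, 4, 21, 15]
True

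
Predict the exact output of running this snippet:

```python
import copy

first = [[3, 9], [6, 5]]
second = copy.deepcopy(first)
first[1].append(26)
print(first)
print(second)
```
[[3, 9], [6, 5, 26]]
[[3, 9], [6, 5]]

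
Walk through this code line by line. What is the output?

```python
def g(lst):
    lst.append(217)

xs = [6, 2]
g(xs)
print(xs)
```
[6, 2, 217]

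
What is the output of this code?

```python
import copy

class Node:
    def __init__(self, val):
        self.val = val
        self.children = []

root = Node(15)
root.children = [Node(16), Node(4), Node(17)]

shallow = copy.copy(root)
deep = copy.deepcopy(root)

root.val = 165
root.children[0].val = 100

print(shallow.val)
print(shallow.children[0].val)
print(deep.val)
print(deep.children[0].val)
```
15
100
15
16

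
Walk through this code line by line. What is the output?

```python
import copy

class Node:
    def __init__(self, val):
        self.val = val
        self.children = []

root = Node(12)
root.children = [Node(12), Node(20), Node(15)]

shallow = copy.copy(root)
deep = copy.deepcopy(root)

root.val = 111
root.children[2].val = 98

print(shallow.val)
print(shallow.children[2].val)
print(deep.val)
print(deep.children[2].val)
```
12
98
12
15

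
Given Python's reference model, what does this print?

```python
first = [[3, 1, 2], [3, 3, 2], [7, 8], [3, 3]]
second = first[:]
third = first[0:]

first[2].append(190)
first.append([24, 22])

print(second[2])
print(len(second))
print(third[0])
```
[7, 8, 190]
4
[3, 1, 2]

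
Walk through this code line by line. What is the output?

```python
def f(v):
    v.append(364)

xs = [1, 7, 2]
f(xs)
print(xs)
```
[1, 7, 2, 364]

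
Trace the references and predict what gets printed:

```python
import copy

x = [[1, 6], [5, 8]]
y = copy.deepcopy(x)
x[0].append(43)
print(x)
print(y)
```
[[1, 6, 43], [5, 8]]
[[1, 6], [5, 8]]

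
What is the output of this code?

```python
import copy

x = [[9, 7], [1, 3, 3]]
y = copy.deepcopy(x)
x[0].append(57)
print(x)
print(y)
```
[[9, 7, 57], [1, 3, 3]]
[[9, 7], [1, 3, 3]]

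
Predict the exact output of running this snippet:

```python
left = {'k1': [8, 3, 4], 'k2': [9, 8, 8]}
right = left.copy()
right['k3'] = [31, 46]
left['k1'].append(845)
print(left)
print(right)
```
{'k1': [8, 3, 4, 845], 'k2': [9, 8, 8]}
{'k1': [8, 3, 4, 845], 'k2': [9, 8, 8], 'k3': [31, 46]}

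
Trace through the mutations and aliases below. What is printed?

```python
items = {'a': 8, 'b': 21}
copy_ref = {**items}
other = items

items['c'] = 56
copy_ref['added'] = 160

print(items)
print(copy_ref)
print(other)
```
{'a': 8, 'b': 21, 'c': 56}
{'a': 8, 'b': 21, 'added': 160}
{'a': 8, 'b': 21, 'c': 56}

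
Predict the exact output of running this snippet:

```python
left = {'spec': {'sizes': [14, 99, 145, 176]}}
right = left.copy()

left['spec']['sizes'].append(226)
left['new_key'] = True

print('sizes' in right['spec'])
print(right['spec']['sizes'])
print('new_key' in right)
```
True
[14, 99, 145, 176, 226]
False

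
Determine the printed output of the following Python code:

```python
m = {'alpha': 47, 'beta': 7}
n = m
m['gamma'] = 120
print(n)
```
{'alpha': 47, 'beta': 7, 'gamma': 120}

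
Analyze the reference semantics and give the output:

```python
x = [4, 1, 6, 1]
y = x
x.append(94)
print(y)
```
[4, 1, 6, 1, 94]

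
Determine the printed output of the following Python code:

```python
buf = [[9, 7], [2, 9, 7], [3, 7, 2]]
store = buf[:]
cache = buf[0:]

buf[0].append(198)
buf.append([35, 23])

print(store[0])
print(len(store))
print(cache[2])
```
[9, 7, 198]
3
[3, 7, 2]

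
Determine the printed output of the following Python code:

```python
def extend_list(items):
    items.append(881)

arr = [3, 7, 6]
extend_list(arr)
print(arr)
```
[3, 7, 6, 881]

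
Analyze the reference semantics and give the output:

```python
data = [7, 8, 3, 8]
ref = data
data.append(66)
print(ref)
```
[7, 8, 3, 8, 66]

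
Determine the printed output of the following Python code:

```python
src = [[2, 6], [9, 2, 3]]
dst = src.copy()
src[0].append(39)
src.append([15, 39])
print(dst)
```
[[2, 6, 39], [9, 2, 3]]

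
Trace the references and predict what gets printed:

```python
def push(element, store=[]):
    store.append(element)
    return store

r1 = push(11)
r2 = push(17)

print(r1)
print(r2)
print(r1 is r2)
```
[11, 17]
[11, 17]
True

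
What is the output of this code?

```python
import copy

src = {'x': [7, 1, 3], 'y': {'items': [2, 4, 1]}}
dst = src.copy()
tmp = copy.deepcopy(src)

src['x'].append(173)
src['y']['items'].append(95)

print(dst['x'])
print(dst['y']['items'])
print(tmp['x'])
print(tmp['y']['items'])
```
[7, 1, 3, 173]
[2, 4, 1, 95]
[7, 1, 3]
[2, 4, 1]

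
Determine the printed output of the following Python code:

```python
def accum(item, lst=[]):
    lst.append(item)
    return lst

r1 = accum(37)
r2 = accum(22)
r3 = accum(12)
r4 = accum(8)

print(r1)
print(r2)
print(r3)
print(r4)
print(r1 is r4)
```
[37, 22, 12, 8]
[37, 22, 12, 8]
[37, 22, 12, 8]
[37, 22, 12, 8]
True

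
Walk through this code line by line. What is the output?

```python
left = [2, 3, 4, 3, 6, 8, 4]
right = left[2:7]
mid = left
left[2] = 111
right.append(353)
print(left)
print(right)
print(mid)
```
[2, 3, 111, 3, 6, 8, 4]
[4, 3, 6, 8, 4, 353]
[2, 3, 111, 3, 6, 8, 4]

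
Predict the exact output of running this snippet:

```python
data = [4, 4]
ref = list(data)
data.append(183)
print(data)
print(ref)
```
[4, 4, 183]
[4, 4]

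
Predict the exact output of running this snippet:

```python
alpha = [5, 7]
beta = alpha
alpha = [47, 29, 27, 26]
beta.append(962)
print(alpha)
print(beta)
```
[47, 29, 27, 26]
[5, 7, 962]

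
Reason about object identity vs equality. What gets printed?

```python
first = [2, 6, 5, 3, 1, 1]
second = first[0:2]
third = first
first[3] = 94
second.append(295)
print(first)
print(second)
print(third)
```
[2, 6, 5, 94, 1, 1]
[2, 6, 295]
[2, 6, 5, 94, 1, 1]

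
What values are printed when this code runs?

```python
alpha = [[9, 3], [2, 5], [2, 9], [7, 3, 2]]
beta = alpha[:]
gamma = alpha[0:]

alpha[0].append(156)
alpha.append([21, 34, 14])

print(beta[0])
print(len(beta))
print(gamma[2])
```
[9, 3, 156]
4
[2, 9]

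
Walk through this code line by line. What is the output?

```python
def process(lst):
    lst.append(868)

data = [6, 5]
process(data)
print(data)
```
[6, 5, 868]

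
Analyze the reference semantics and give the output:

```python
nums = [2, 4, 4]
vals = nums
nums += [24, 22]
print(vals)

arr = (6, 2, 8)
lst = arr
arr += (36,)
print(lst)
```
[2, 4, 4, 24, 22]
(6, 2, 8)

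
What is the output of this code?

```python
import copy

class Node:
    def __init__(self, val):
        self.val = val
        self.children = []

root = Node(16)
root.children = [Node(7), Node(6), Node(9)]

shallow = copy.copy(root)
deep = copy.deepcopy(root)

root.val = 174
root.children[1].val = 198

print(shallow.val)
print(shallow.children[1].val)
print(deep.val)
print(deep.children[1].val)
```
16
198
16
6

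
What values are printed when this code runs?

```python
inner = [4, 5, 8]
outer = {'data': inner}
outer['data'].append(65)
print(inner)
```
[4, 5, 8, 65]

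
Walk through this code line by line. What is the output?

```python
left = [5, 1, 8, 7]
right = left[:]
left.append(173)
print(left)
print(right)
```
[5, 1, 8, 7, 173]
[5, 1, 8, 7]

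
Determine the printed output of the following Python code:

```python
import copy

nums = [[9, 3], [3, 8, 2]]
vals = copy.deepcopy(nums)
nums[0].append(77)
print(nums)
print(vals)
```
[[9, 3, 77], [3, 8, 2]]
[[9, 3], [3, 8, 2]]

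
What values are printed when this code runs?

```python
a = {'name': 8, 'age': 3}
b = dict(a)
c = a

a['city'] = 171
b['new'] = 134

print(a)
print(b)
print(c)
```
{'name': 8, 'age': 3, 'city': 171}
{'name': 8, 'age': 3, 'new': 134}
{'name': 8, 'age': 3, 'city': 171}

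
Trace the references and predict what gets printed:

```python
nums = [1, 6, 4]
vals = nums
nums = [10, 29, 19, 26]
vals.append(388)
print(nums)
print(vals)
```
[10, 29, 19, 26]
[1, 6, 4, 388]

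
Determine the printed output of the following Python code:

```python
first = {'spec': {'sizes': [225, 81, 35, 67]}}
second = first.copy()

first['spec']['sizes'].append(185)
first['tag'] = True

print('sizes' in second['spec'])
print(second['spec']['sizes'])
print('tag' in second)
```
True
[225, 81, 35, 67, 185]
False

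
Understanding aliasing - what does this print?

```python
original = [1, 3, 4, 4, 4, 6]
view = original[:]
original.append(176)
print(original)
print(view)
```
[1, 3, 4, 4, 4, 6, 176]
[1, 3, 4, 4, 4, 6]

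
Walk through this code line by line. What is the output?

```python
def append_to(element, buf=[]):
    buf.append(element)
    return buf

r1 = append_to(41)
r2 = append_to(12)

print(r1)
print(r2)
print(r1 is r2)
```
[41, 12]
[41, 12]
True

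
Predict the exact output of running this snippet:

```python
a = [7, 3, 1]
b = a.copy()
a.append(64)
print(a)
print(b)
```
[7, 3, 1, 64]
[7, 3, 1]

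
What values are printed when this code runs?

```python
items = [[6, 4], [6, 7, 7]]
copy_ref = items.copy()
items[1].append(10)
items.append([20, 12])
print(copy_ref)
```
[[6, 4], [6, 7, 7, 10]]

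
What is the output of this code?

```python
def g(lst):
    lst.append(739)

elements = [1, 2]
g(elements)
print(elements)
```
[1, 2, 739]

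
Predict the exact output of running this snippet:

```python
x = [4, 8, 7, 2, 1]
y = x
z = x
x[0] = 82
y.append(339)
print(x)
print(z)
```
[82, 8, 7, 2, 1, 339]
[82, 8, 7, 2, 1, 339]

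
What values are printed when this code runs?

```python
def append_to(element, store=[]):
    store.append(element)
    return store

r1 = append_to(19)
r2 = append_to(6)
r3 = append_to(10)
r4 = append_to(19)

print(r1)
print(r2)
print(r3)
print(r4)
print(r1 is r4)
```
[19, 6, 10, 19]
[19, 6, 10, 19]
[19, 6, 10, 19]
[19, 6, 10, 19]
True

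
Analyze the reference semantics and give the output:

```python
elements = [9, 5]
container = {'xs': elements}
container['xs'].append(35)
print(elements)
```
[9, 5, 35]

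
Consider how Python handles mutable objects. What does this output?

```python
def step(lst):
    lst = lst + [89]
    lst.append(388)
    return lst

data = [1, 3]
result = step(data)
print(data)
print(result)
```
[1, 3]
[1, 3, 89, 388]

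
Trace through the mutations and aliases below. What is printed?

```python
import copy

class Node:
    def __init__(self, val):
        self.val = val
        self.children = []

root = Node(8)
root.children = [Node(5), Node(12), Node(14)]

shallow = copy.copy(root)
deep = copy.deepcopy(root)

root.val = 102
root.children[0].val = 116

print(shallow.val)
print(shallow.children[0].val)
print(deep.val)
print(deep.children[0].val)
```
8
116
8
5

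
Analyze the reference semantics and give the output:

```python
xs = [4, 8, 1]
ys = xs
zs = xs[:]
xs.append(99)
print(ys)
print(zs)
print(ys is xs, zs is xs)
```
[4, 8, 1, 99]
[4, 8, 1]
True False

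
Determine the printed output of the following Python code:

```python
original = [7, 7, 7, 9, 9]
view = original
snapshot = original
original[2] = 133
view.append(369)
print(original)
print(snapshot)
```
[7, 7, 133, 9, 9, 369]
[7, 7, 133, 9, 9, 369]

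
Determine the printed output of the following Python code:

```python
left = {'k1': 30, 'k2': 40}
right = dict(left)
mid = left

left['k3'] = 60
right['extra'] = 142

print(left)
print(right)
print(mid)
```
{'k1': 30, 'k2': 40, 'k3': 60}
{'k1': 30, 'k2': 40, 'extra': 142}
{'k1': 30, 'k2': 40, 'k3': 60}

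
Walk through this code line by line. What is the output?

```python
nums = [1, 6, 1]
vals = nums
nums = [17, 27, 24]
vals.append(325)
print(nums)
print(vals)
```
[17, 27, 24]
[1, 6, 1, 325]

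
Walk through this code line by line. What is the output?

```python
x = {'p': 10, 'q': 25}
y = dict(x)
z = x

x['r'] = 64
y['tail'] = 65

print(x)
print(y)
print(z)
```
{'p': 10, 'q': 25, 'r': 64}
{'p': 10, 'q': 25, 'tail': 65}
{'p': 10, 'q': 25, 'r': 64}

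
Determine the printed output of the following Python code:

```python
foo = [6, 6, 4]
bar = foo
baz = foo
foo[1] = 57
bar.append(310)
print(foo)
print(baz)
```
[6, 57, 4, 310]
[6, 57, 4, 310]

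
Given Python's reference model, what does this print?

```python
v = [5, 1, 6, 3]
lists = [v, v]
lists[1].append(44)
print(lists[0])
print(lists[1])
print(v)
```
[5, 1, 6, 3, 44]
[5, 1, 6, 3, 44]
[5, 1, 6, 3, 44]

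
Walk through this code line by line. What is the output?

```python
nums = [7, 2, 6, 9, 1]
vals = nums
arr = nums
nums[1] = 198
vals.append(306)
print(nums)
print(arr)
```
[7, 198, 6, 9, 1, 306]
[7, 198, 6, 9, 1, 306]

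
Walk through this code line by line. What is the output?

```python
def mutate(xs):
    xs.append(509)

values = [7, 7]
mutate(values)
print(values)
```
[7, 7, 509]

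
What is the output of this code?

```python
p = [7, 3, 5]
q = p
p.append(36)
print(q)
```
[7, 3, 5, 36]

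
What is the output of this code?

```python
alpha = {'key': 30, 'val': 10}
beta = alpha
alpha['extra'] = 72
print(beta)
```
{'key': 30, 'val': 10, 'extra': 72}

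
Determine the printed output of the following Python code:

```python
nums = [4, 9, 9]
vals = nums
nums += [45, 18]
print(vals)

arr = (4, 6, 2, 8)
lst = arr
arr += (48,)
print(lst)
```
[4, 9, 9, 45, 18]
(4, 6, 2, 8)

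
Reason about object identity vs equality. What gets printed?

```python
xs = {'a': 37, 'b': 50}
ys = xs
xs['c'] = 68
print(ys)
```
{'a': 37, 'b': 50, 'c': 68}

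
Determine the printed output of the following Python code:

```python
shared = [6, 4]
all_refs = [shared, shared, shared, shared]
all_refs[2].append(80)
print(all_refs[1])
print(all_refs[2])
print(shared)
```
[6, 4, 80]
[6, 4, 80]
[6, 4, 80]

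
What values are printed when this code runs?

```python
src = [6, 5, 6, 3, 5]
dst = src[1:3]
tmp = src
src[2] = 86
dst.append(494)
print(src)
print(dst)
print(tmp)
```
[6, 5, 86, 3, 5]
[5, 6, 494]
[6, 5, 86, 3, 5]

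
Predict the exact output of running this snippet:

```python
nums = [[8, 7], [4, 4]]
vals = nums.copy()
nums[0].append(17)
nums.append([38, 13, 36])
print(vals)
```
[[8, 7, 17], [4, 4]]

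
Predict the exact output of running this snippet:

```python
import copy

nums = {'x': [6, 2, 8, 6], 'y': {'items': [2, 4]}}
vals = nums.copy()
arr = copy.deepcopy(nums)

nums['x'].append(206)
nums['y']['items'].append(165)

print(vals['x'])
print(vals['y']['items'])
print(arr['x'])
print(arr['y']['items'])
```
[6, 2, 8, 6, 206]
[2, 4, 165]
[6, 2, 8, 6]
[2, 4]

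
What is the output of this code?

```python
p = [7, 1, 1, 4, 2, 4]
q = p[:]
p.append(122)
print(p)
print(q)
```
[7, 1, 1, 4, 2, 4, 122]
[7, 1, 1, 4, 2, 4]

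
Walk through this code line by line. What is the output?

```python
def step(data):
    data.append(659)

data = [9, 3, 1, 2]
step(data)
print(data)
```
[9, 3, 1, 2, 659]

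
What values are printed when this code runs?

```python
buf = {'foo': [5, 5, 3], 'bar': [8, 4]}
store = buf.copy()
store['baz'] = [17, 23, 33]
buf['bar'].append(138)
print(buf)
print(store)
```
{'foo': [5, 5, 3], 'bar': [8, 4, 138]}
{'foo': [5, 5, 3], 'bar': [8, 4, 138], 'baz': [17, 23, 33]}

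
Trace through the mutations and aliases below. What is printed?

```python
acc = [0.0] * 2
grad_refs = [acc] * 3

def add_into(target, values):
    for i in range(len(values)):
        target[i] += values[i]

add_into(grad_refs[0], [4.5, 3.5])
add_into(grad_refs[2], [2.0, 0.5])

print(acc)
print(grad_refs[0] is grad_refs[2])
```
[6.5, 4.0]
True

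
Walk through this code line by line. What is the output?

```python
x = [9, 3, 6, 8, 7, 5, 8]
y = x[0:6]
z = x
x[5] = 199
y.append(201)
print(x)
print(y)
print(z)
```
[9, 3, 6, 8, 7, 199, 8]
[9, 3, 6, 8, 7, 5, 201]
[9, 3, 6, 8, 7, 199, 8]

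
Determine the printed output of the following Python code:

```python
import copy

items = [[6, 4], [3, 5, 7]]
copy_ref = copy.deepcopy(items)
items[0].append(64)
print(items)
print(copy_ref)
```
[[6, 4, 64], [3, 5, 7]]
[[6, 4], [3, 5, 7]]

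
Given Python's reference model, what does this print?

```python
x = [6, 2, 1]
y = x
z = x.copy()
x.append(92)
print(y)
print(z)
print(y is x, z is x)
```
[6, 2, 1, 92]
[6, 2, 1]
True False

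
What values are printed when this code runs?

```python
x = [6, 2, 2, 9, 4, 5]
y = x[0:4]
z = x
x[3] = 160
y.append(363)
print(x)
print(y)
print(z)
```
[6, 2, 2, 160, 4, 5]
[6, 2, 2, 9, 363]
[6, 2, 2, 160, 4, 5]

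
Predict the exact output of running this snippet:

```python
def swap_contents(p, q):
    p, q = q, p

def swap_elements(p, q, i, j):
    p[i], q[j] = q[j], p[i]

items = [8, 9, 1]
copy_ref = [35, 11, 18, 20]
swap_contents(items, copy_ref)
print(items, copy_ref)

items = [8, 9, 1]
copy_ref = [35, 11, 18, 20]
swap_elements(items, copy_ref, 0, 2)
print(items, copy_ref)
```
[8, 9, 1] [35, 11, 18, 20]
[18, 9, 1] [35, 11, 8, 20]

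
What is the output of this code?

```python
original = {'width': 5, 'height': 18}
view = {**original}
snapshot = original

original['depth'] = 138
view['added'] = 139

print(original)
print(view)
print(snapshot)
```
{'width': 5, 'height': 18, 'depth': 138}
{'width': 5, 'height': 18, 'added': 139}
{'width': 5, 'height': 18, 'depth': 138}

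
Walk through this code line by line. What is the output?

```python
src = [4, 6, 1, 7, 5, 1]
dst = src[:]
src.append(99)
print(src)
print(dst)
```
[4, 6, 1, 7, 5, 1, 99]
[4, 6, 1, 7, 5, 1]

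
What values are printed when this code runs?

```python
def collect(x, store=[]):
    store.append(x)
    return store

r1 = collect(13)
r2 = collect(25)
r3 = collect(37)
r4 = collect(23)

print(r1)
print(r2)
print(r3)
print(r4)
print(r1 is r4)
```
[13, 25, 37, 23]
[13, 25, 37, 23]
[13, 25, 37, 23]
[13, 25, 37, 23]
True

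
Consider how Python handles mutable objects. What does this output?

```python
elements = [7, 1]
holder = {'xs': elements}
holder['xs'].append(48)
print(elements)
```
[7, 1, 48]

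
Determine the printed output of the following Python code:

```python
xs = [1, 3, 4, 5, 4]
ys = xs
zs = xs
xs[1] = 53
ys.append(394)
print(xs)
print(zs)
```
[1, 53, 4, 5, 4, 394]
[1, 53, 4, 5, 4, 394]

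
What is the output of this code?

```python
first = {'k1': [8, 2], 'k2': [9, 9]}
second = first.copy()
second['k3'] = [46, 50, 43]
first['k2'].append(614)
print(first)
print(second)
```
{'k1': [8, 2], 'k2': [9, 9, 614]}
{'k1': [8, 2], 'k2': [9, 9, 614], 'k3': [46, 50, 43]}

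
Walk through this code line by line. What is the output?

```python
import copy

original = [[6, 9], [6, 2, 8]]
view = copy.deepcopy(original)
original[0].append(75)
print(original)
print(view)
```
[[6, 9, 75], [6, 2, 8]]
[[6, 9], [6, 2, 8]]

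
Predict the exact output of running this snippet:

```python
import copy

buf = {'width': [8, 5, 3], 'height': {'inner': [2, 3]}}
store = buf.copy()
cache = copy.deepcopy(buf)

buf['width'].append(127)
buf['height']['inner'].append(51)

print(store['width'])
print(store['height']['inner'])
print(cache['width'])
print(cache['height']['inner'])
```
[8, 5, 3, 127]
[2, 3, 51]
[8, 5, 3]
[2, 3]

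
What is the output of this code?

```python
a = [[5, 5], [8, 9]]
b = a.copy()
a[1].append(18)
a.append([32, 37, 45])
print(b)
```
[[5, 5], [8, 9, 18]]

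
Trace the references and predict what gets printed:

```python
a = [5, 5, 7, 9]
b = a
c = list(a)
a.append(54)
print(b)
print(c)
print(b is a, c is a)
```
[5, 5, 7, 9, 54]
[5, 5, 7, 9]
True False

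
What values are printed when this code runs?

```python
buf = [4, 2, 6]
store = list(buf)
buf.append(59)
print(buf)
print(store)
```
[4, 2, 6, 59]
[4, 2, 6]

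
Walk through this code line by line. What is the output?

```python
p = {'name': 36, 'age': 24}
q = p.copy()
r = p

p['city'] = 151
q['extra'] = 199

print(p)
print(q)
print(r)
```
{'name': 36, 'age': 24, 'city': 151}
{'name': 36, 'age': 24, 'extra': 199}
{'name': 36, 'age': 24, 'city': 151}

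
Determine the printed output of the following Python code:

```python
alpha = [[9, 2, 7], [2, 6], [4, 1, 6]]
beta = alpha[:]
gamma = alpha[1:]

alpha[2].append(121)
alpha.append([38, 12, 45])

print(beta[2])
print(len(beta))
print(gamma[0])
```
[4, 1, 6, 121]
3
[2, 6]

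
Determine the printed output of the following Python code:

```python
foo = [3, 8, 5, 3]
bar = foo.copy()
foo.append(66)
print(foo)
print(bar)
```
[3, 8, 5, 3, 66]
[3, 8, 5, 3]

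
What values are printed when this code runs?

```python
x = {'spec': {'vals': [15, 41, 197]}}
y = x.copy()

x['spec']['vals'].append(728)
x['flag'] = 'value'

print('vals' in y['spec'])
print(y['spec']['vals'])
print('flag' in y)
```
True
[15, 41, 197, 728]
False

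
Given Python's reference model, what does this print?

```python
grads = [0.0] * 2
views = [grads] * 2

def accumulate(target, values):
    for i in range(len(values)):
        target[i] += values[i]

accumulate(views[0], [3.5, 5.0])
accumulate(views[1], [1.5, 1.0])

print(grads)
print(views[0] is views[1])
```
[5.0, 6.0]
True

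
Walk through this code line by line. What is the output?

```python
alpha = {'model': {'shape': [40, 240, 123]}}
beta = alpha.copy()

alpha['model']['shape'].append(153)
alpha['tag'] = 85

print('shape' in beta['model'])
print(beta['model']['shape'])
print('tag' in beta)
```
True
[40, 240, 123, 153]
False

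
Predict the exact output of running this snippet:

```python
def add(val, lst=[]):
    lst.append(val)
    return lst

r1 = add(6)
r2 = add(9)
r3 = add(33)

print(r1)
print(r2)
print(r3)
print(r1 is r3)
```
[6, 9, 33]
[6, 9, 33]
[6, 9, 33]
True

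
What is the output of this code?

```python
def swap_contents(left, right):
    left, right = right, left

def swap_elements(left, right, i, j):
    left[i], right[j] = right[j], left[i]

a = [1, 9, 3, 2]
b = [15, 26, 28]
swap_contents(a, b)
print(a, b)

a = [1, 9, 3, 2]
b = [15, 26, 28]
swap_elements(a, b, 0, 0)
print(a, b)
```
[1, 9, 3, 2] [15, 26, 28]
[15, 9, 3, 2] [1, 26, 28]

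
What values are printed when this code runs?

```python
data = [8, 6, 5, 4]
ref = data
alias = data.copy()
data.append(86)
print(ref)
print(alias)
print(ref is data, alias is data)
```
[8, 6, 5, 4, 86]
[8, 6, 5, 4]
True False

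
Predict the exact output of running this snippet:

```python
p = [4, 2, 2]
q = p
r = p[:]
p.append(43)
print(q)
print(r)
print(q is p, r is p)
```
[4, 2, 2, 43]
[4, 2, 2]
True False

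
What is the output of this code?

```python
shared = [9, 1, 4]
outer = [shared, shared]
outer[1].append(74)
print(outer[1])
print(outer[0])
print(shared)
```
[9, 1, 4, 74]
[9, 1, 4, 74]
[9, 1, 4, 74]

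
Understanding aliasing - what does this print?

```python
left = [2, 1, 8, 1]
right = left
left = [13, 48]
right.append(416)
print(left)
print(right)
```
[13, 48]
[2, 1, 8, 1, 416]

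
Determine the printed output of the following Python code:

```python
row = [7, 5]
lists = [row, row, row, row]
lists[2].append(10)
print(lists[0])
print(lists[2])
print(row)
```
[7, 5, 10]
[7, 5, 10]
[7, 5, 10]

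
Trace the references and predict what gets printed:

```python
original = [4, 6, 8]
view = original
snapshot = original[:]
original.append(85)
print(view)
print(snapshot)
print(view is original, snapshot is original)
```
[4, 6, 8, 85]
[4, 6, 8]
True False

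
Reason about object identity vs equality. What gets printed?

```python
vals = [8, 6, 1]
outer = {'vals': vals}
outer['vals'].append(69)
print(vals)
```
[8, 6, 1, 69]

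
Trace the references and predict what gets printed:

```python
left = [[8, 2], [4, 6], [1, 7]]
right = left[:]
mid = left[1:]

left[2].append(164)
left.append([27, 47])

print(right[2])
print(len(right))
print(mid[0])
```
[1, 7, 164]
3
[4, 6]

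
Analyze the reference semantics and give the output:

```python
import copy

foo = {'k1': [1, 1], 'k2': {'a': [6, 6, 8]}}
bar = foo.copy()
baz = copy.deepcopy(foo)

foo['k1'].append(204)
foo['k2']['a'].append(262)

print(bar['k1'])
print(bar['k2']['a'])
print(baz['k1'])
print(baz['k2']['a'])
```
[1, 1, 204]
[6, 6, 8, 262]
[1, 1]
[6, 6, 8]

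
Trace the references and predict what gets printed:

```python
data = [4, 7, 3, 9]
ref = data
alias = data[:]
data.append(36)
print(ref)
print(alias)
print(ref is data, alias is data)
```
[4, 7, 3, 9, 36]
[4, 7, 3, 9]
True False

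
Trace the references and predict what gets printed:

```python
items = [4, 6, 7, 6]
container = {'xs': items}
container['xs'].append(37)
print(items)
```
[4, 6, 7, 6, 37]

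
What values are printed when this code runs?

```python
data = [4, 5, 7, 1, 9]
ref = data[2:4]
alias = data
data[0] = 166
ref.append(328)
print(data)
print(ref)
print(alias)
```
[166, 5, 7, 1, 9]
[7, 1, 328]
[166, 5, 7, 1, 9]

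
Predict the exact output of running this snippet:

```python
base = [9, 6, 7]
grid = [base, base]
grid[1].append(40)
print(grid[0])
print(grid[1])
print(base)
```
[9, 6, 7, 40]
[9, 6, 7, 40]
[9, 6, 7, 40]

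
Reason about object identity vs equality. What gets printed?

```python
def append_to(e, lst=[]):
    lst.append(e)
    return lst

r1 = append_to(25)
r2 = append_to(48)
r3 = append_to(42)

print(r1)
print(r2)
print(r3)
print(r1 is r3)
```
[25, 48, 42]
[25, 48, 42]
[25, 48, 42]
True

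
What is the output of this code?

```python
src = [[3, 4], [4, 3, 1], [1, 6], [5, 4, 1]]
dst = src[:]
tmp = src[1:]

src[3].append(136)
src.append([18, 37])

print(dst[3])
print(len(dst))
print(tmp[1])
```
[5, 4, 1, 136]
4
[1, 6]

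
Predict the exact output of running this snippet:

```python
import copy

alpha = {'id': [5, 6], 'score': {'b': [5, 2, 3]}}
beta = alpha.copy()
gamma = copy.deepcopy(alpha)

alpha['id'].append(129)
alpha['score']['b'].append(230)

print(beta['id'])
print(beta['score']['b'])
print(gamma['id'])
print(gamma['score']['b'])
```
[5, 6, 129]
[5, 2, 3, 230]
[5, 6]
[5, 2, 3]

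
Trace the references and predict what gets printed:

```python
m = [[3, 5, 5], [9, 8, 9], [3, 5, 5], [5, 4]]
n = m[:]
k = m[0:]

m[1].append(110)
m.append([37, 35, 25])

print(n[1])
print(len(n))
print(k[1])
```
[9, 8, 9, 110]
4
[9, 8, 9, 110]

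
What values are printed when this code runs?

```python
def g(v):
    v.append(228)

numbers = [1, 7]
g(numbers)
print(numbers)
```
[1, 7, 228]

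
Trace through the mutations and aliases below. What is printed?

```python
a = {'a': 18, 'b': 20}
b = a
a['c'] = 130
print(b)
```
{'a': 18, 'b': 20, 'c': 130}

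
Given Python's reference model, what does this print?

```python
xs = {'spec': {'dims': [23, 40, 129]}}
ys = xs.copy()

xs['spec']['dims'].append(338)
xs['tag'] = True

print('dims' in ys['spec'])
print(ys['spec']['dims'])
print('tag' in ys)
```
True
[23, 40, 129, 338]
False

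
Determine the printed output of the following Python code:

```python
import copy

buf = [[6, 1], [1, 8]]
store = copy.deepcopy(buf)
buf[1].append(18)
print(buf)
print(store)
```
[[6, 1], [1, 8, 18]]
[[6, 1], [1, 8]]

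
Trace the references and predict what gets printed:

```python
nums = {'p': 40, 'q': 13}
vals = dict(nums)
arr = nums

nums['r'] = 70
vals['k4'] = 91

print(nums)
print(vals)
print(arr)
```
{'p': 40, 'q': 13, 'r': 70}
{'p': 40, 'q': 13, 'k4': 91}
{'p': 40, 'q': 13, 'r': 70}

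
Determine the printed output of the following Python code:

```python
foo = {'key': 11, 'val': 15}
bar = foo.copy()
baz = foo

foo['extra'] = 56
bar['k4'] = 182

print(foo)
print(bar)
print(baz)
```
{'key': 11, 'val': 15, 'extra': 56}
{'key': 11, 'val': 15, 'k4': 182}
{'key': 11, 'val': 15, 'extra': 56}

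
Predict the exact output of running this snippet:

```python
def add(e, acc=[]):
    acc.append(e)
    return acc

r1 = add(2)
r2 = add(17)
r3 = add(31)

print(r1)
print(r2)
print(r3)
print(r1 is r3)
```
[2, 17, 31]
[2, 17, 31]
[2, 17, 31]
True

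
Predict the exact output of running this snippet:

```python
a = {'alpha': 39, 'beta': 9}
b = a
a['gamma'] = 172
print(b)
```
{'alpha': 39, 'beta': 9, 'gamma': 172}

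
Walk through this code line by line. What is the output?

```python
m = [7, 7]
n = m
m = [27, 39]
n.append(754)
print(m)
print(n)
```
[27, 39]
[7, 7, 754]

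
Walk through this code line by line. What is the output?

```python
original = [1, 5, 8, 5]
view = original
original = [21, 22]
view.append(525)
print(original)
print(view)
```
[21, 22]
[1, 5, 8, 5, 525]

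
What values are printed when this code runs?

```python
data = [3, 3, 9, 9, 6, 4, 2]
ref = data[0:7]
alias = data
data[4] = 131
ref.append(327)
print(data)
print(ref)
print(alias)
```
[3, 3, 9, 9, 131, 4, 2]
[3, 3, 9, 9, 6, 4, 2, 327]
[3, 3, 9, 9, 131, 4, 2]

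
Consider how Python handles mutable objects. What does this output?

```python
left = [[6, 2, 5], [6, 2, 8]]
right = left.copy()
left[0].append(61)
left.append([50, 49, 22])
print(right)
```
[[6, 2, 5, 61], [6, 2, 8]]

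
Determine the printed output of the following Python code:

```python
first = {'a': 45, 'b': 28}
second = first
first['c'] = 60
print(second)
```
{'a': 45, 'b': 28, 'c': 60}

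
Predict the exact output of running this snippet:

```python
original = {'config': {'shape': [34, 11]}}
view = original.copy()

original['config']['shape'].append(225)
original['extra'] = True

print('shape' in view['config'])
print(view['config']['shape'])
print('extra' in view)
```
True
[34, 11, 225]
False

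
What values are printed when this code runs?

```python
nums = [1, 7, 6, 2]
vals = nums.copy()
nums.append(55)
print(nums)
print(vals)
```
[1, 7, 6, 2, 55]
[1, 7, 6, 2]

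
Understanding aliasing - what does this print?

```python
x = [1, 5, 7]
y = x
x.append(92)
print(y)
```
[1, 5, 7, 92]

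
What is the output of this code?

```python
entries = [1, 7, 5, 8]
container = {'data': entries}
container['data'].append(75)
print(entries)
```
[1, 7, 5, 8, 75]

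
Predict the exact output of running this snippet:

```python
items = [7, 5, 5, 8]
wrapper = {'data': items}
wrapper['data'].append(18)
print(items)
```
[7, 5, 5, 8, 18]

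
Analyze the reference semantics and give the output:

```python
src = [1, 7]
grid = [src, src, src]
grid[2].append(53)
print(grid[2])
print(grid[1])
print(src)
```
[1, 7, 53]
[1, 7, 53]
[1, 7, 53]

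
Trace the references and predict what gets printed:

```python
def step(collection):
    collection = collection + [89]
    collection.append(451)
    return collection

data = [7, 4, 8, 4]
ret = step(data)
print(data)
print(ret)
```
[7, 4, 8, 4]
[7, 4, 8, 4, 89, 451]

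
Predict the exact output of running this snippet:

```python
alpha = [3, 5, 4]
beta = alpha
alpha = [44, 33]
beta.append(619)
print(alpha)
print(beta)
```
[44, 33]
[3, 5, 4, 619]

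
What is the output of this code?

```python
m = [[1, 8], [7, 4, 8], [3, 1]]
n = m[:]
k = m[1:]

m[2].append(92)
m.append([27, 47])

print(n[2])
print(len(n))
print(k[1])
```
[3, 1, 92]
3
[3, 1, 92]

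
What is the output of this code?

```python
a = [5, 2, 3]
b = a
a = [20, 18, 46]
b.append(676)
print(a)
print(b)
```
[20, 18, 46]
[5, 2, 3, 676]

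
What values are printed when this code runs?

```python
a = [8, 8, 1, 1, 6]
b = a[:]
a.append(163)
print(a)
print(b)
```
[8, 8, 1, 1, 6, 163]
[8, 8, 1, 1, 6]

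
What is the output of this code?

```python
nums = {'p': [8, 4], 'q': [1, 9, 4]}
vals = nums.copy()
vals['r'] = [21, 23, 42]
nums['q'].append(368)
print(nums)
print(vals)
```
{'p': [8, 4], 'q': [1, 9, 4, 368]}
{'p': [8, 4], 'q': [1, 9, 4, 368], 'r': [21, 23, 42]}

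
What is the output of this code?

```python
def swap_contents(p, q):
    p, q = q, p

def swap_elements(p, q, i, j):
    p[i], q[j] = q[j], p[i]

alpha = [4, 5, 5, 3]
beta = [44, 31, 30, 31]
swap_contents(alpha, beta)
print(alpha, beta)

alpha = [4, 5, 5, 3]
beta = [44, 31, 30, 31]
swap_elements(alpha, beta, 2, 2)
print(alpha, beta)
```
[4, 5, 5, 3] [44, 31, 30, 31]
[4, 5, 30, 3] [44, 31, 5, 31]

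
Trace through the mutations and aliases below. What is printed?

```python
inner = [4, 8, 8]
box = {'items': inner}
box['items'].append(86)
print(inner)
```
[4, 8, 8, 86]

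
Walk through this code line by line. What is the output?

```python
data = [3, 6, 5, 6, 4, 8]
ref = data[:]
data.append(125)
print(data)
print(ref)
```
[3, 6, 5, 6, 4, 8, 125]
[3, 6, 5, 6, 4, 8]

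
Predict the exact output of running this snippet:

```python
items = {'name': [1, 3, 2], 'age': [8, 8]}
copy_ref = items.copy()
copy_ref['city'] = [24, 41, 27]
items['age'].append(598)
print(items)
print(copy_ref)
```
{'name': [1, 3, 2], 'age': [8, 8, 598]}
{'name': [1, 3, 2], 'age': [8, 8, 598], 'city': [24, 41, 27]}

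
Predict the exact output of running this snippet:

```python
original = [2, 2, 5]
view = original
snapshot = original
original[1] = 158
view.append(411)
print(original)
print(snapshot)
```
[2, 158, 5, 411]
[2, 158, 5, 411]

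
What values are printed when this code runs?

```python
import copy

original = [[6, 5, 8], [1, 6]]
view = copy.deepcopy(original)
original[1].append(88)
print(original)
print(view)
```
[[6, 5, 8], [1, 6, 88]]
[[6, 5, 8], [1, 6]]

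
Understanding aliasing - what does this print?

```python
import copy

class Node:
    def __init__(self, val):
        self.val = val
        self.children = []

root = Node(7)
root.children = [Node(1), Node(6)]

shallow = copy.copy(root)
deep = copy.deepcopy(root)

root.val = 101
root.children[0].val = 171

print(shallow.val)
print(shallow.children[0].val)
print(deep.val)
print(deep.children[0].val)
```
7
171
7
1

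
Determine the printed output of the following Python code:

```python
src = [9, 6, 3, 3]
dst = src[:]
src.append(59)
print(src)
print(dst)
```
[9, 6, 3, 3, 59]
[9, 6, 3, 3]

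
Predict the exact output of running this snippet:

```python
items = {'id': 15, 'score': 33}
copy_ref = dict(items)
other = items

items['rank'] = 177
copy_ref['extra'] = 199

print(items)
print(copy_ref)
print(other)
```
{'id': 15, 'score': 33, 'rank': 177}
{'id': 15, 'score': 33, 'extra': 199}
{'id': 15, 'score': 33, 'rank': 177}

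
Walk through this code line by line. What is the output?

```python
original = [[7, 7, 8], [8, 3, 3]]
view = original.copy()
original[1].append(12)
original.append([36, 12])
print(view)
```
[[7, 7, 8], [8, 3, 3, 12]]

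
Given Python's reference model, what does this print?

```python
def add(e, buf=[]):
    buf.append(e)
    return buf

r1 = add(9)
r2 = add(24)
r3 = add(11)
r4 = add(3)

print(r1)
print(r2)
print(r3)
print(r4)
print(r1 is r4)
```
[9, 24, 11, 3]
[9, 24, 11, 3]
[9, 24, 11, 3]
[9, 24, 11, 3]
True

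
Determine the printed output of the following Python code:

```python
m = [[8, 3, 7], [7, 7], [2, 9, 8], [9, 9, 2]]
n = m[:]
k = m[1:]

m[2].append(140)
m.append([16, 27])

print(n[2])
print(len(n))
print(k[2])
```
[2, 9, 8, 140]
4
[9, 9, 2]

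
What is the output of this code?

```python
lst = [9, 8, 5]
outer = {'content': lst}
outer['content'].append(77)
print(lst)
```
[9, 8, 5, 77]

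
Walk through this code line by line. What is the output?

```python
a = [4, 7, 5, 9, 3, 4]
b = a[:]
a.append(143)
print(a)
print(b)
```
[4, 7, 5, 9, 3, 4, 143]
[4, 7, 5, 9, 3, 4]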